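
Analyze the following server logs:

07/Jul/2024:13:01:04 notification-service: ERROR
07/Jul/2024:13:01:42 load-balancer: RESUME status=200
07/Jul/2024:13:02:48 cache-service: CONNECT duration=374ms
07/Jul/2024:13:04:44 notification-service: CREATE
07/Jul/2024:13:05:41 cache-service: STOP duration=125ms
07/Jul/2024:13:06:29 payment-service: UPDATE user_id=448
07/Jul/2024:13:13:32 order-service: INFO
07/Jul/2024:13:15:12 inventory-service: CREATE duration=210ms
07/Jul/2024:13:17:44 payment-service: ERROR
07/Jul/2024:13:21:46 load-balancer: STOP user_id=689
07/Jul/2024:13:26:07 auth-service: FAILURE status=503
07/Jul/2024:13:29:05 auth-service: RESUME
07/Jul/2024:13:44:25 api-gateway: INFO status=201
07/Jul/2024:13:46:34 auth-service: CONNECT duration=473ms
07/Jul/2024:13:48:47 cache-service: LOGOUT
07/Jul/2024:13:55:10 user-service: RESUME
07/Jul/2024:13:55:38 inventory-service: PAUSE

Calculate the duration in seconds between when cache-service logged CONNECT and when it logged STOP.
173

To find the time between events:

1. Locate the first CONNECT event for cache-service: 07/Jul/2024:13:02:48
2. Locate the first STOP event for cache-service: 07/Jul/2024:13:05:41
3. Calculate the difference: 07/Jul/2024:13:05:41 - 07/Jul/2024:13:02:48 = 173 seconds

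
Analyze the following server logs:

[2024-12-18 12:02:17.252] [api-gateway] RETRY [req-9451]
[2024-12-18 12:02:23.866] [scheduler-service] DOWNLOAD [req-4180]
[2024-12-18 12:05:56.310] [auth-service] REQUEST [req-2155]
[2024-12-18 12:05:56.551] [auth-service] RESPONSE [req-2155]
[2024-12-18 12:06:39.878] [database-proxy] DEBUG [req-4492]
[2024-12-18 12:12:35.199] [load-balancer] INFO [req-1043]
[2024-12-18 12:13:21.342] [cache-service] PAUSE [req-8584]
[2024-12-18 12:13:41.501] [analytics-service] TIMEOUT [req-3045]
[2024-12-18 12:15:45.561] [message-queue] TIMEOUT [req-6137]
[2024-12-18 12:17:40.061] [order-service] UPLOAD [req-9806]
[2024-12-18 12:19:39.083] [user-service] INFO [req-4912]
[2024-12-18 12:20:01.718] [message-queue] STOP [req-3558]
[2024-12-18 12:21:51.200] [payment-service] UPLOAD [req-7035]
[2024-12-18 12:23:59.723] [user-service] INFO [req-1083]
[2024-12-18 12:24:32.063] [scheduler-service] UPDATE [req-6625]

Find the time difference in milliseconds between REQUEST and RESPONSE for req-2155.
241

To calculate latency:

1. Find REQUEST with id req-2155: 2024-12-18 12:05:56.310
2. Find RESPONSE with id req-2155: 2024-12-18 12:05:56.551
3. Latency: 2024-12-18 12:05:56.551 - 2024-12-18 12:05:56.310 = 241ms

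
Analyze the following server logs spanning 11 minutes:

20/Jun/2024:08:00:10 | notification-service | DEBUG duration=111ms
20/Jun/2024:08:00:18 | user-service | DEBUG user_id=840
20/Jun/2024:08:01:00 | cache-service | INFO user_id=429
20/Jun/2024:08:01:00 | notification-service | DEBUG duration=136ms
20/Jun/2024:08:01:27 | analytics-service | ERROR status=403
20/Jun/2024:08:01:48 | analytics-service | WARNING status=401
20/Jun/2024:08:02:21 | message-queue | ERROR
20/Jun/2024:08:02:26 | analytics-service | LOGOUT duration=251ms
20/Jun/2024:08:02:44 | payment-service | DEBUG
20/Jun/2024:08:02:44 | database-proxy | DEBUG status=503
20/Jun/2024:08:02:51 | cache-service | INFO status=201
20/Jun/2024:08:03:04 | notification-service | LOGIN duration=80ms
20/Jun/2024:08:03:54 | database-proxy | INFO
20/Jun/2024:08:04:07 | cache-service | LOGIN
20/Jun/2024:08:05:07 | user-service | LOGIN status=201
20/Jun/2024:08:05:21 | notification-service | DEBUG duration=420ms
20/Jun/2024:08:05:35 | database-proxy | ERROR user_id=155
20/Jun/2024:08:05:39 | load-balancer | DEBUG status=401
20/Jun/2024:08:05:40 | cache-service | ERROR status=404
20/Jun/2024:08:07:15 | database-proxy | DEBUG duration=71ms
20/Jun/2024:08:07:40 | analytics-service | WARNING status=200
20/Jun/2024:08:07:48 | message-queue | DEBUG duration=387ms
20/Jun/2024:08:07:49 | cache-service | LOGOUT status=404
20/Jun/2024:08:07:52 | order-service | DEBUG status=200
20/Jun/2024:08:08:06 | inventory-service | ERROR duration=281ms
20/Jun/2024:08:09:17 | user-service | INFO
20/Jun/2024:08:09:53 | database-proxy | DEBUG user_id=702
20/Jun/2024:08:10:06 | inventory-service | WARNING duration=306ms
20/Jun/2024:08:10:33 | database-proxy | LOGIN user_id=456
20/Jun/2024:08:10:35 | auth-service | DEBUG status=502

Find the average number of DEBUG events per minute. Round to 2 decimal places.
1.09

To calculate the rate:

1. Count total DEBUG events: 12
2. Total time period: 11 minutes
3. Rate = 12 / 11 = 1.09 events per minute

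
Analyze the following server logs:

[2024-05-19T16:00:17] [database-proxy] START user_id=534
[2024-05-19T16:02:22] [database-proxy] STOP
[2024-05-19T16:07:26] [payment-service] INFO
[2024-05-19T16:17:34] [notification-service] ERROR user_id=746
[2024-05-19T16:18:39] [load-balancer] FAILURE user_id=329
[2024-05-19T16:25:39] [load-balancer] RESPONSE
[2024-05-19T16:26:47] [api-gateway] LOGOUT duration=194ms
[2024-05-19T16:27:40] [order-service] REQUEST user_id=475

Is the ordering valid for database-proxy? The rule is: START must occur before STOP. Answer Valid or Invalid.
Valid

To validate ordering:

1. Required order: START → STOP
2. Rule: START must occur before STOP
3. Check actual order of events for database-proxy
4. Result: Valid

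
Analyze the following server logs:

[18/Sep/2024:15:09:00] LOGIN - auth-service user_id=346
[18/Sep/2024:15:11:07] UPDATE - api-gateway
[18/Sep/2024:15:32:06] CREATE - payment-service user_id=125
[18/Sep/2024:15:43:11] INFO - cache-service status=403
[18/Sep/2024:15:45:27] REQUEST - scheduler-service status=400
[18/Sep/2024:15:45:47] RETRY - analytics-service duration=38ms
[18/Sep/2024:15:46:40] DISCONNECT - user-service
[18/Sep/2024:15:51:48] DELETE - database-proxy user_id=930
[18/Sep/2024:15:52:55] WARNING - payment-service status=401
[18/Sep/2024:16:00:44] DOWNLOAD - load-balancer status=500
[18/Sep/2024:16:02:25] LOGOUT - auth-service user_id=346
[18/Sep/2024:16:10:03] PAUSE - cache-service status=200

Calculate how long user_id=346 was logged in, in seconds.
3205

To calculate session duration:

1. Find LOGIN event for user_id=346: 18/Sep/2024:15:09:00
2. Find LOGOUT event for user_id=346: 18/Sep/2024:16:02:25
3. Session duration: 18/Sep/2024:16:02:25 - 18/Sep/2024:15:09:00 = 3205 seconds (53 minutes)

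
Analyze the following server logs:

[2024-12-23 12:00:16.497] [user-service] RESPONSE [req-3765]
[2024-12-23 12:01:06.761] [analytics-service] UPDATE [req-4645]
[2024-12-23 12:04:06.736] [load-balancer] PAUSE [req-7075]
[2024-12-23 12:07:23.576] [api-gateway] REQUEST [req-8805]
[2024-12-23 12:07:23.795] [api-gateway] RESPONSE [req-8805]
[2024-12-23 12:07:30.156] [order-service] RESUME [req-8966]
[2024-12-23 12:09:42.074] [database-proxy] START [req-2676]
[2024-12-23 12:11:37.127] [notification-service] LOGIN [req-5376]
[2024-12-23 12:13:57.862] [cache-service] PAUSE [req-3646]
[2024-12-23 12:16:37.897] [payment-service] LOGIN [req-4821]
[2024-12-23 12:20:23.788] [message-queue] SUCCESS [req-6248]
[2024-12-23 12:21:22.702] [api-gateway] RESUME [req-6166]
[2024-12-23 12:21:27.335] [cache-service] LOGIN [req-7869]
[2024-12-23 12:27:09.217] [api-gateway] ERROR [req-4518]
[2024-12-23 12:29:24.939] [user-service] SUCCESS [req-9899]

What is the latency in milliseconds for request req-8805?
219

To calculate latency:

1. Find REQUEST with id req-8805: 2024-12-23 12:07:23.576
2. Find RESPONSE with id req-8805: 2024-12-23 12:07:23.795
3. Latency: 2024-12-23 12:07:23.795 - 2024-12-23 12:07:23.576 = 219ms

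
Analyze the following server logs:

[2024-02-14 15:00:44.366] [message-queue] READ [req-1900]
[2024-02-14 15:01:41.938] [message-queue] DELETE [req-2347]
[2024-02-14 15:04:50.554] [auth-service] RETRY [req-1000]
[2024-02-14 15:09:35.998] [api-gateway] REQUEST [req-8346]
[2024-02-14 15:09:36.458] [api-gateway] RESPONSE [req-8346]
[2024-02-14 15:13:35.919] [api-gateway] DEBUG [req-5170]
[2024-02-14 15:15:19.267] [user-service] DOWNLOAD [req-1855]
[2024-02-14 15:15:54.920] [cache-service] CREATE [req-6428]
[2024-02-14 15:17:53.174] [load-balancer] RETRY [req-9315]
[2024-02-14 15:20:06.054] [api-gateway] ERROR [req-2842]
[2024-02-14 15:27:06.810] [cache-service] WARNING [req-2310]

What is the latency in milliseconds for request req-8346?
460

To calculate latency:

1. Find REQUEST with id req-8346: 2024-02-14 15:09:35.998
2. Find RESPONSE with id req-8346: 2024-02-14 15:09:36.458
3. Latency: 2024-02-14 15:09:36.458 - 2024-02-14 15:09:35.998 = 460ms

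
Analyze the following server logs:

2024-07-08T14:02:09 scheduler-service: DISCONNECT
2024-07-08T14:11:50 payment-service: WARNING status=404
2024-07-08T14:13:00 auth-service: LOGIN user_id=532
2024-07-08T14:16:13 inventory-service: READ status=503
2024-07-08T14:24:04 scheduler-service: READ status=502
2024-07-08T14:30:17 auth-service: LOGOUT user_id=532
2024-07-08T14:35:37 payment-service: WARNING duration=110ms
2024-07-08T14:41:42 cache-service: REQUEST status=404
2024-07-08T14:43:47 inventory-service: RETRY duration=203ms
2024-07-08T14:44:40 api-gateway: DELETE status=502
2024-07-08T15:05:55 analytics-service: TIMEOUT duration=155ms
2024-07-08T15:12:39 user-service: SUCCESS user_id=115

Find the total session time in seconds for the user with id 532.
1037

To calculate session duration:

1. Find LOGIN event for user_id=532: 2024-07-08T14:13:00
2. Find LOGOUT event for user_id=532: 2024-07-08T14:30:17
3. Session duration: 2024-07-08T14:30:17 - 2024-07-08T14:13:00 = 1037 seconds (17 minutes)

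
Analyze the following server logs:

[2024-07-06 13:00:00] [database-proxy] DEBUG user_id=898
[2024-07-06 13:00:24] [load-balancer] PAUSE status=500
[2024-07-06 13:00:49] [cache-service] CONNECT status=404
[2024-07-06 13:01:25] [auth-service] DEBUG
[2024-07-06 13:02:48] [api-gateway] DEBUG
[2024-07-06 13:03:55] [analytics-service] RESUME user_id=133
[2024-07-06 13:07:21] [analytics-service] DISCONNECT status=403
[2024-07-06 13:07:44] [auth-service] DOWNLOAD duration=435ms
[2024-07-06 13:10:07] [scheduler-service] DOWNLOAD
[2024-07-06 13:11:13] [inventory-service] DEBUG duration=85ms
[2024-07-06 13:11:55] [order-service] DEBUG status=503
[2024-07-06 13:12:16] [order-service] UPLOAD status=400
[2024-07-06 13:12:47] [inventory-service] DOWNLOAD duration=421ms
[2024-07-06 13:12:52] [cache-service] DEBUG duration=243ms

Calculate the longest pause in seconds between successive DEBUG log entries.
505

To find the longest gap:

1. Extract all DEBUG events in chronological order
2. Calculate time differences between consecutive events
3. Find the maximum difference
4. Longest gap: 505 seconds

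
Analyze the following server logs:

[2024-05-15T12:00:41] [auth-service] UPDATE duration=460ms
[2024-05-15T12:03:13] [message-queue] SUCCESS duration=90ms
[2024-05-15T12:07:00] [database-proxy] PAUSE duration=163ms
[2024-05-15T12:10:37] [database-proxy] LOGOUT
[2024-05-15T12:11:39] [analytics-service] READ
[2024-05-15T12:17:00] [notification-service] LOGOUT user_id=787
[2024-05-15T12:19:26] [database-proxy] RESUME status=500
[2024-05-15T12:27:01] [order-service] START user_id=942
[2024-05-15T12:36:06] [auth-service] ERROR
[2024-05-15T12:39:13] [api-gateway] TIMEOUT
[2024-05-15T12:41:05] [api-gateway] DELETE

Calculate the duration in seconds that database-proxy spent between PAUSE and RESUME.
746

To calculate state duration:

1. Find PAUSE event for database-proxy: 2024-05-15T12:07:00
2. Find RESUME event for database-proxy: 2024-05-15T12:19:26
3. Calculate duration: 2024-05-15T12:19:26 - 2024-05-15T12:07:00 = 746 seconds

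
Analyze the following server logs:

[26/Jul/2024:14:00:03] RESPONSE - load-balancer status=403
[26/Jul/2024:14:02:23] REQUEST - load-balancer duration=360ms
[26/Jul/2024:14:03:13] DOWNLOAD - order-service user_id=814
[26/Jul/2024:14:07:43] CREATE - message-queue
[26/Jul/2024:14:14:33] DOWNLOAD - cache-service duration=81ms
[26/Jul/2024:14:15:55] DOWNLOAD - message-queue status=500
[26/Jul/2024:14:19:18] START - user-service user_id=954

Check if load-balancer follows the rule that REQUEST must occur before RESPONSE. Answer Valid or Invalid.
Invalid

To validate ordering:

1. Required order: REQUEST → RESPONSE
2. Rule: REQUEST must occur before RESPONSE
3. Check actual order of events for load-balancer
4. Result: Invalid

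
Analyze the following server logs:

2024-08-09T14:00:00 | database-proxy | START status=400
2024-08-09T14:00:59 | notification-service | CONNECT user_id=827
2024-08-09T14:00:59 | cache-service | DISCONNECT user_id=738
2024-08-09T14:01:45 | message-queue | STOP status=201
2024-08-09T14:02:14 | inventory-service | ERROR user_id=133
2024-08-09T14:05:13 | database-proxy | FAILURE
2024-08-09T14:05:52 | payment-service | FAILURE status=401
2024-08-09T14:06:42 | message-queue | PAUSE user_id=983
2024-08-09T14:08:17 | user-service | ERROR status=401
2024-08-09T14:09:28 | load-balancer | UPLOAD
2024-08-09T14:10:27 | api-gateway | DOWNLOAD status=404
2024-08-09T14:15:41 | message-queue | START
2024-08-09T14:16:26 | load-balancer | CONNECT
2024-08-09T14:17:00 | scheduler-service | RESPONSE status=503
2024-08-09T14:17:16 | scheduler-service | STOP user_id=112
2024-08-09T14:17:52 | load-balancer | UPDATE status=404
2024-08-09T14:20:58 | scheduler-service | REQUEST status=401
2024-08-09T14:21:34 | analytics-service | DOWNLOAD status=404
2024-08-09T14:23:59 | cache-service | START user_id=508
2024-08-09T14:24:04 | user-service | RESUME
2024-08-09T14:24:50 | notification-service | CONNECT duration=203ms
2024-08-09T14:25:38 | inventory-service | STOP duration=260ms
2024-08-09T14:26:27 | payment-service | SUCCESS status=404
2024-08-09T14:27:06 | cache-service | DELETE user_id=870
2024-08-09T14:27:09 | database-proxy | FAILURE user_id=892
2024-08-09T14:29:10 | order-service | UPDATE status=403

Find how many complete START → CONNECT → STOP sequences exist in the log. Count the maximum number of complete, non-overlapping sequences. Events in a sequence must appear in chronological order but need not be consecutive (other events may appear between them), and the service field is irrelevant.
3

To count sequences:

1. Look for pattern: START → CONNECT → STOP
2. Greedily scan the log in chronological order, matching each sequence element in turn (ignoring service)
3. Each time the full pattern completes, increment the count and restart matching from the next event
4. Complete non-overlapping sequences found: 3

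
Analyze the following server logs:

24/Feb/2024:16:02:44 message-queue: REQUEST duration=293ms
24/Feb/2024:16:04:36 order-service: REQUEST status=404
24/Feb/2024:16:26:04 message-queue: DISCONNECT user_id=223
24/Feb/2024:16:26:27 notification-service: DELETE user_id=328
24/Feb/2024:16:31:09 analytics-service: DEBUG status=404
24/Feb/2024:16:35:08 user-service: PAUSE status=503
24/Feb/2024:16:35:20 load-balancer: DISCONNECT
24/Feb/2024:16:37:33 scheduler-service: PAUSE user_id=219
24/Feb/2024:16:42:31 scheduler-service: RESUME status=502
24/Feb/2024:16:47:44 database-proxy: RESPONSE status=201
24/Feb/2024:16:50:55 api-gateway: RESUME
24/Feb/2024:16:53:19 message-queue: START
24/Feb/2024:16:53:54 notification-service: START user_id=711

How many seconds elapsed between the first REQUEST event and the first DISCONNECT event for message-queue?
1400

To find the time between events:

1. Locate the first REQUEST event for message-queue: 24/Feb/2024:16:02:44
2. Locate the first DISCONNECT event for message-queue: 24/Feb/2024:16:26:04
3. Calculate the difference: 24/Feb/2024:16:26:04 - 24/Feb/2024:16:02:44 = 1400 seconds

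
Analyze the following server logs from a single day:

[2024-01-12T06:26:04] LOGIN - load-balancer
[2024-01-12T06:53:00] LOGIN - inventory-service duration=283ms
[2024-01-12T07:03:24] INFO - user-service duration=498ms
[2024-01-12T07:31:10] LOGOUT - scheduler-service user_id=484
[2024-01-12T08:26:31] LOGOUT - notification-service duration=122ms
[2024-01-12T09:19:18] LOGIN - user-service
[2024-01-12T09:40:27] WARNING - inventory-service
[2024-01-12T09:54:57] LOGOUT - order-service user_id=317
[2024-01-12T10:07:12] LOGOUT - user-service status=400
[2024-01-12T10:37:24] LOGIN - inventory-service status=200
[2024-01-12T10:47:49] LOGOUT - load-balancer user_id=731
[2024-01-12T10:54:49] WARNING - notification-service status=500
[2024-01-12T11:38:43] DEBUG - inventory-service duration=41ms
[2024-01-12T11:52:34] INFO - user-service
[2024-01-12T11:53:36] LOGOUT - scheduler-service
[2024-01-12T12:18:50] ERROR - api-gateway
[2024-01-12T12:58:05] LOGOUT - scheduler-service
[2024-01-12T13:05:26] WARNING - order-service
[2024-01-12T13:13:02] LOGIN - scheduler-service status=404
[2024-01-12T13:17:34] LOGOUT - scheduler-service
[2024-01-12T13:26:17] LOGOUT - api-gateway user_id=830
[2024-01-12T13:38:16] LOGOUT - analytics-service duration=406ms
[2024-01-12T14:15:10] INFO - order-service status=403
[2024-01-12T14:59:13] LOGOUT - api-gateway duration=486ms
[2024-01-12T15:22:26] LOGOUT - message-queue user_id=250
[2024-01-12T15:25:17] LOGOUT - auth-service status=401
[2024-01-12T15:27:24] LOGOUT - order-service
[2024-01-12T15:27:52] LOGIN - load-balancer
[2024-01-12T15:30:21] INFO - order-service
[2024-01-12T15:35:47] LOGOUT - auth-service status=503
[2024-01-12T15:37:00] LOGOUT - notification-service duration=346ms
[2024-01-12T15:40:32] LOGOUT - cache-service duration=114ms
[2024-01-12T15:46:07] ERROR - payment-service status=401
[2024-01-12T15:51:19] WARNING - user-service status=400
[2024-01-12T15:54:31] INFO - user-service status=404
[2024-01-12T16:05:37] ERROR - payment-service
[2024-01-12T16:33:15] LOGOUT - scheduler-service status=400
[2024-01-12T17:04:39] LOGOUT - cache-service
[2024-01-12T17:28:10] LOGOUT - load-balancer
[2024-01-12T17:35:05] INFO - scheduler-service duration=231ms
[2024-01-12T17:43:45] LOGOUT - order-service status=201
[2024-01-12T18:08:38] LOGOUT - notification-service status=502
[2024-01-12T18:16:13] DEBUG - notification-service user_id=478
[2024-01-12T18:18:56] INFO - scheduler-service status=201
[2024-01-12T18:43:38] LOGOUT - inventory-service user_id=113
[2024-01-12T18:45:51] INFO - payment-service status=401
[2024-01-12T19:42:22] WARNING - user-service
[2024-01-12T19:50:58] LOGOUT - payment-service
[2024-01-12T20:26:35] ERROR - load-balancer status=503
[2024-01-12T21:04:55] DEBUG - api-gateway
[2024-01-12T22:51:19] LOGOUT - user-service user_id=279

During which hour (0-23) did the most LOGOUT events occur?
15

To find the peak hour:

1. Group all LOGOUT events by hour
2. Count events in each hour
3. Find hour with maximum count
4. Peak hour: 15 (with 6 events)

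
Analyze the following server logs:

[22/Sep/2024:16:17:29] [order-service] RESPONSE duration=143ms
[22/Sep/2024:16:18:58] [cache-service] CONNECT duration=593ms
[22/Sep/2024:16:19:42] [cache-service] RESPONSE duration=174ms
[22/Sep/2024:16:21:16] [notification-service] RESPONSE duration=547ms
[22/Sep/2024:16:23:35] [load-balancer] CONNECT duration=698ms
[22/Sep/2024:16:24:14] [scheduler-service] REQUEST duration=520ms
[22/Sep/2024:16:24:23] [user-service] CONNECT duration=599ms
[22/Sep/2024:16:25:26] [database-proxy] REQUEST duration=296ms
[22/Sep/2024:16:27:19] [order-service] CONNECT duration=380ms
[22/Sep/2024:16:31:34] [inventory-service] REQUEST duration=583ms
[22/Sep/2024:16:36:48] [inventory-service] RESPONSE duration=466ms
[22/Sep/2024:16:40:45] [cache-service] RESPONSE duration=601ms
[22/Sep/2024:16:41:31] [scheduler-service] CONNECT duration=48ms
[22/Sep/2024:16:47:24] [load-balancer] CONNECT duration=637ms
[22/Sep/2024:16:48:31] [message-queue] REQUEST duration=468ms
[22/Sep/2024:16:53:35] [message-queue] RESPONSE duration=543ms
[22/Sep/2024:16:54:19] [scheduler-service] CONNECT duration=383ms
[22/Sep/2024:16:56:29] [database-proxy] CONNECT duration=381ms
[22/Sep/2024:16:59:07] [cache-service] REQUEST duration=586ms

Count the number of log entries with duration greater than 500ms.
10

To count timeouts:

1. Threshold: 500ms
2. Extract duration from each log entry
3. Count entries where duration > 500
4. Timeout count: 10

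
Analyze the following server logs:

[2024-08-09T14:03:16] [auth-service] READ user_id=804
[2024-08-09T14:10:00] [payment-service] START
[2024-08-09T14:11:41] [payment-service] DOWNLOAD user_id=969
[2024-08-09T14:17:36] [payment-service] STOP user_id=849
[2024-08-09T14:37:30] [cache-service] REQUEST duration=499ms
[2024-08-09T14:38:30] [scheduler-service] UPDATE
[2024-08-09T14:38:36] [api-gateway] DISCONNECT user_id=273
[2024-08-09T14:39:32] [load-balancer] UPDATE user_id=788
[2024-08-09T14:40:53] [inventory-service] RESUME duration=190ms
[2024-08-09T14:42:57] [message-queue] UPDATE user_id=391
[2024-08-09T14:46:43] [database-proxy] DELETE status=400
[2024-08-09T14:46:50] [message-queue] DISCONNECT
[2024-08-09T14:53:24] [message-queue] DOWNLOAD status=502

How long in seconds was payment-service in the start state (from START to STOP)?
456

To calculate state duration:

1. Find START event for payment-service: 2024-08-09T14:10:00
2. Find STOP event for payment-service: 2024-08-09T14:17:36
3. Calculate duration: 2024-08-09T14:17:36 - 2024-08-09T14:10:00 = 456 seconds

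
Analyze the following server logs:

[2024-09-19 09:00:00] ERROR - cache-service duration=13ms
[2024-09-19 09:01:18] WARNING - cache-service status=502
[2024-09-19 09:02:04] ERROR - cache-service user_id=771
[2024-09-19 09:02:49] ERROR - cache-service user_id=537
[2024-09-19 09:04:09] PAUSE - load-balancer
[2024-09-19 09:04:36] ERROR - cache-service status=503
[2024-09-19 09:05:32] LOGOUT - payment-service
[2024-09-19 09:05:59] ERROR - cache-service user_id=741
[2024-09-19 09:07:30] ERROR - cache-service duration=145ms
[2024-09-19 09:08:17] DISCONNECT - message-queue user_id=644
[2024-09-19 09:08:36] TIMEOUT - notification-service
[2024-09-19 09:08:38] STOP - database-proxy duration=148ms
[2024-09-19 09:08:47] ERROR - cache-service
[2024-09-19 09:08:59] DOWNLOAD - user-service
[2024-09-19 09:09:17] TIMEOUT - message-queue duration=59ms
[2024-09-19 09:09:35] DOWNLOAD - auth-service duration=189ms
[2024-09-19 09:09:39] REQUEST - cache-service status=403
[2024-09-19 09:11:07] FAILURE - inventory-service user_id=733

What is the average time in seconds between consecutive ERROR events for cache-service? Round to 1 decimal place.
87.8

To calculate average interval:

1. Find all ERROR events for cache-service in order
2. Calculate time gaps between consecutive events
3. Compute mean of gaps: 527 / 6 = 87.8 seconds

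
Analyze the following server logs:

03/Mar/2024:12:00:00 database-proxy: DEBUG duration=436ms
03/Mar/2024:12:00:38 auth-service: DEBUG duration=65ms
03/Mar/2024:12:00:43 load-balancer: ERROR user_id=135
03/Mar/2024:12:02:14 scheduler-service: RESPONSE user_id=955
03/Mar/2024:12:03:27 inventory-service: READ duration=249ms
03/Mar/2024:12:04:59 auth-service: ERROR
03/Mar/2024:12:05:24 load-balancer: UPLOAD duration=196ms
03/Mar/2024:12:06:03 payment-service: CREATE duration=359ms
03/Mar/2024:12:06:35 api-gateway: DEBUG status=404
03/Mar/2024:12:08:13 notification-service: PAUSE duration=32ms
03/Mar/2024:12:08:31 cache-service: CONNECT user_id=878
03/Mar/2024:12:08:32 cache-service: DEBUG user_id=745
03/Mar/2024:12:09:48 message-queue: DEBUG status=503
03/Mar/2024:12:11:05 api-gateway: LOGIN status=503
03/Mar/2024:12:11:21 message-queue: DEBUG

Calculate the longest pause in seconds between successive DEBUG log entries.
357

To find the longest gap:

1. Extract all DEBUG events in chronological order
2. Calculate time differences between consecutive events
3. Find the maximum difference
4. Longest gap: 357 seconds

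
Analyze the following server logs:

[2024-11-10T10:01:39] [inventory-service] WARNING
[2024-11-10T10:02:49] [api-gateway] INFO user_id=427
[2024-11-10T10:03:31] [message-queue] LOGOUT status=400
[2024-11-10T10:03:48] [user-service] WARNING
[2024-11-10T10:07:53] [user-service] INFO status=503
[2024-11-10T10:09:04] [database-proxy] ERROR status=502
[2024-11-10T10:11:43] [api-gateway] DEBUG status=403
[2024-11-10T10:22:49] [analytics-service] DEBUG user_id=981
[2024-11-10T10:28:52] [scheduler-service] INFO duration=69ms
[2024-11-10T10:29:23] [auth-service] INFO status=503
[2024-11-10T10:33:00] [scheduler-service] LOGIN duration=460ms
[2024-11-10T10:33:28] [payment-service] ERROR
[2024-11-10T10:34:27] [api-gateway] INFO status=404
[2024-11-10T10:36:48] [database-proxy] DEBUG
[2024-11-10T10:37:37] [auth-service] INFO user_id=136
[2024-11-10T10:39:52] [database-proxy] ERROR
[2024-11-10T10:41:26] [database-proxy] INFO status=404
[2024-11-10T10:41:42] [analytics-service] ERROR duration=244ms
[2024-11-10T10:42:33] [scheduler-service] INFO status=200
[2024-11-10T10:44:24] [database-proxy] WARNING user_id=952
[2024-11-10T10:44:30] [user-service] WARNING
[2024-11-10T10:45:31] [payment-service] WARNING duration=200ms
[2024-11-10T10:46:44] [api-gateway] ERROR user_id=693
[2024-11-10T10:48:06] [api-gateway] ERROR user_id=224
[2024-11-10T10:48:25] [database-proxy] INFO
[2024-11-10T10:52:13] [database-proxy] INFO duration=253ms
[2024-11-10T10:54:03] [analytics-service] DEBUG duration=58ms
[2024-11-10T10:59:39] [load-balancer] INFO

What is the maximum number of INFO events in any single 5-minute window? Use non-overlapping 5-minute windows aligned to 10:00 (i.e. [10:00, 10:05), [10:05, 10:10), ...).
2

To find the burst window:

1. Divide the log period into non-overlapping 5-minute windows starting at 10:00
2. Count INFO events in each window
3. Find the window with maximum count
4. Maximum events in a window: 2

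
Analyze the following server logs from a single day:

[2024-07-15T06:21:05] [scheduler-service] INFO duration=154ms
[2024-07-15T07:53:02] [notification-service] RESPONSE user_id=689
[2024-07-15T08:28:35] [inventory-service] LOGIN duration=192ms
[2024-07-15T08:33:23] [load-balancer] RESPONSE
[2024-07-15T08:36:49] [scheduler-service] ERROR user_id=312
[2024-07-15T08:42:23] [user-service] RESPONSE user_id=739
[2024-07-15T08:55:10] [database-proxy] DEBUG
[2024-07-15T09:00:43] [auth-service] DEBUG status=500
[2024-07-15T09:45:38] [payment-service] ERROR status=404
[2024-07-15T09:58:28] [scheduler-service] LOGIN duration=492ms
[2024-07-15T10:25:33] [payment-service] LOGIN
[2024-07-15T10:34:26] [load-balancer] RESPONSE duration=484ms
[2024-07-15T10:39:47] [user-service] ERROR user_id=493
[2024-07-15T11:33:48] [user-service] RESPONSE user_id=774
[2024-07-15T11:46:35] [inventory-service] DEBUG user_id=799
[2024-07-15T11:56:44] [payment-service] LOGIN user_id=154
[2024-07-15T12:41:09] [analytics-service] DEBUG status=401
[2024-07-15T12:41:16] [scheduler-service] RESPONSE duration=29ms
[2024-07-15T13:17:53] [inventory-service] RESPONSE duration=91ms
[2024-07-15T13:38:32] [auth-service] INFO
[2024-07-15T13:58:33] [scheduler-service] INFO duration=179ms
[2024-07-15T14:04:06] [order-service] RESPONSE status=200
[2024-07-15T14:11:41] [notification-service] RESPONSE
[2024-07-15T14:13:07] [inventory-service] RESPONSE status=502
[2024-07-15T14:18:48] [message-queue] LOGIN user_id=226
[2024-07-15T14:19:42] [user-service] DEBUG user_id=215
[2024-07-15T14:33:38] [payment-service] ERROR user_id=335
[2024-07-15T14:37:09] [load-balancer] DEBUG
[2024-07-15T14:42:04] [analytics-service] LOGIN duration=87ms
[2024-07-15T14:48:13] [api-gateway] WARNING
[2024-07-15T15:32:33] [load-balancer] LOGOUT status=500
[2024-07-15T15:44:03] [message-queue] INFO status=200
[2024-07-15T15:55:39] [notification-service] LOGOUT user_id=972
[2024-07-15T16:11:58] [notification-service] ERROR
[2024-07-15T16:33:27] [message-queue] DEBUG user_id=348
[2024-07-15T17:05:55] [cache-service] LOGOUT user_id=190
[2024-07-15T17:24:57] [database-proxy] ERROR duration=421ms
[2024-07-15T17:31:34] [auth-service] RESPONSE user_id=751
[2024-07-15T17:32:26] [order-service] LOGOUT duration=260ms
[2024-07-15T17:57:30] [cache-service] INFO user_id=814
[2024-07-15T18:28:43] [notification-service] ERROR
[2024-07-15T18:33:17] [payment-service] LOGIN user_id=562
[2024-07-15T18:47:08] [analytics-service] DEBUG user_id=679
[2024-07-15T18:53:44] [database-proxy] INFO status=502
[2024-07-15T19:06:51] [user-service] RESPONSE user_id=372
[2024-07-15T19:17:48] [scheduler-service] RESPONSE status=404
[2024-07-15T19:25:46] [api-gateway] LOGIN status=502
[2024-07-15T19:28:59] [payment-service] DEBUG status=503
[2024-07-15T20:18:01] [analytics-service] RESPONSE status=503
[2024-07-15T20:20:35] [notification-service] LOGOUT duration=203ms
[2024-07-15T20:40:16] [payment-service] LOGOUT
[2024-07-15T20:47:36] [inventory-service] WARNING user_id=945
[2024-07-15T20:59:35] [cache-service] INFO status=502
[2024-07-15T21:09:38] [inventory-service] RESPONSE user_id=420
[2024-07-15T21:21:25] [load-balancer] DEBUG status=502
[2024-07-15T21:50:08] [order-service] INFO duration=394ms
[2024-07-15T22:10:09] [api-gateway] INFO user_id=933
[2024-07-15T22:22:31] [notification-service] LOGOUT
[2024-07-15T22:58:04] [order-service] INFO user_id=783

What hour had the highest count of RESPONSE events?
14

To find the peak hour:

1. Group all RESPONSE events by hour
2. Count events in each hour
3. Find hour with maximum count
4. Peak hour: 14 (with 3 events)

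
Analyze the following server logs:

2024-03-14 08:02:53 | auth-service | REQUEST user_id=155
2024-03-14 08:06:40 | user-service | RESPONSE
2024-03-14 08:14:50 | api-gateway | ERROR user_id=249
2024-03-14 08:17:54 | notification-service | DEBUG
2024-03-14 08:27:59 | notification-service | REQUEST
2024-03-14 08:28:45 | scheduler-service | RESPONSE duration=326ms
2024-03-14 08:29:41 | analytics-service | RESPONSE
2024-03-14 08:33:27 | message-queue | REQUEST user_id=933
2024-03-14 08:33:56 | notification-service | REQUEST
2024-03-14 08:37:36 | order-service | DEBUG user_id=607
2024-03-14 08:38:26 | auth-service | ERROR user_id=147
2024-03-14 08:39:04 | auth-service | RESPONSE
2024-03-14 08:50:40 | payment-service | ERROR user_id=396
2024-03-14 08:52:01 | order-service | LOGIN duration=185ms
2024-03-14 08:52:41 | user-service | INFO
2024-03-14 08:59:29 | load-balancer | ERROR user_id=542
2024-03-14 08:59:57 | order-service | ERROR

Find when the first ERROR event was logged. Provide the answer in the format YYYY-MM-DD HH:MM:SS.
2024-03-14 08:14:50

To find the first event:

1. Filter for all ERROR events
2. Sort by timestamp
3. Select the first one
4. Timestamp: 2024-03-14 08:14:50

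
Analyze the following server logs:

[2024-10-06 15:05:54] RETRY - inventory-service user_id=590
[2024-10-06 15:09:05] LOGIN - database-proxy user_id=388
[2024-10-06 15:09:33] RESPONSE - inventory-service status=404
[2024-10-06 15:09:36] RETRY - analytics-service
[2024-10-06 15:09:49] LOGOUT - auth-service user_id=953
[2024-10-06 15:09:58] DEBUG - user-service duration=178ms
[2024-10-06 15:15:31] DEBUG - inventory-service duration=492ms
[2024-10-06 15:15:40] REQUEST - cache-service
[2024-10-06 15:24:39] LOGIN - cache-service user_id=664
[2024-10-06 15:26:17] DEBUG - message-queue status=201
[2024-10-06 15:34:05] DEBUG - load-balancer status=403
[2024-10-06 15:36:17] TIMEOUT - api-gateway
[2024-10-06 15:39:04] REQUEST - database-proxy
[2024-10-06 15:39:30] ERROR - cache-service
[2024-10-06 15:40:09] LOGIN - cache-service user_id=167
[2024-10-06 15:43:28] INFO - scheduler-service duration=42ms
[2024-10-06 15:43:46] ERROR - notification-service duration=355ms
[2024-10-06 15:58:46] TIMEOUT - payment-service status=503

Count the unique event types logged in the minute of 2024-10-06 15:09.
5

To count unique event types:

1. Filter events in the minute starting at 2024-10-06 15:09
2. Extract event types from matching entries
3. Count unique types: 5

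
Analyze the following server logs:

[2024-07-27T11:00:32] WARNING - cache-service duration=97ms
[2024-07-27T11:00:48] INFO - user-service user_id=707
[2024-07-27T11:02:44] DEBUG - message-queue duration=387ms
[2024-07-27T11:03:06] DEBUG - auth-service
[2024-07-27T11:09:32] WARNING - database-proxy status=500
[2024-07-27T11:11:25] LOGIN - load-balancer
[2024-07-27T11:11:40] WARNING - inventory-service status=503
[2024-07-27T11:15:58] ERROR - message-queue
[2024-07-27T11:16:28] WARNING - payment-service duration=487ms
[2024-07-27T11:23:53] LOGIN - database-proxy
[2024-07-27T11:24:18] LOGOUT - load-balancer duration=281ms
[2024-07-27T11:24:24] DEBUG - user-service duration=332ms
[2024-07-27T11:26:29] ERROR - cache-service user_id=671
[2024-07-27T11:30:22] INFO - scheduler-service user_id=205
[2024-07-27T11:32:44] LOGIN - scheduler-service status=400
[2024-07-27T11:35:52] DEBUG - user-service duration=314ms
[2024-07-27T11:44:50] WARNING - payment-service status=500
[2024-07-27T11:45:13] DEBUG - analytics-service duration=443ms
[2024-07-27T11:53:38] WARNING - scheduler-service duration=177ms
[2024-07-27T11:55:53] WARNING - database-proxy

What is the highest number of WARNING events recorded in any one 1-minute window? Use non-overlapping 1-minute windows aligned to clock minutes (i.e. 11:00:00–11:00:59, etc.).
1

To find the burst window:

1. Divide the log period into non-overlapping 1-minute windows starting at 11:00
2. Count WARNING events in each window
3. Find the window with maximum count
4. Maximum events in a window: 1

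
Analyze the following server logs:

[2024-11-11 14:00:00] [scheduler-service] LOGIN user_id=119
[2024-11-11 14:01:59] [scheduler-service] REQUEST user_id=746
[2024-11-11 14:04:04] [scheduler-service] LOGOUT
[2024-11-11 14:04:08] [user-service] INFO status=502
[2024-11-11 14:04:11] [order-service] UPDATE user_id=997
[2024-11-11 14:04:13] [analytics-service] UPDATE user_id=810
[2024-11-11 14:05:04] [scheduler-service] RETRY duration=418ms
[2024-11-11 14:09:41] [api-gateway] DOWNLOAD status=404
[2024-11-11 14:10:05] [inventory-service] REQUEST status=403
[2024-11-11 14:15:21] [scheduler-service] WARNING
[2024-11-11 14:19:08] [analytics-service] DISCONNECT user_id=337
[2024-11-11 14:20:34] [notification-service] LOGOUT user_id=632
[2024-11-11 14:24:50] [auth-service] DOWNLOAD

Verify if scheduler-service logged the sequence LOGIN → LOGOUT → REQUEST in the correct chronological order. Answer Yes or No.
No

To verify sequence order:

1. Find all events in sequence LOGIN → LOGOUT → REQUEST for scheduler-service
2. Extract their timestamps
3. Check if timestamps are in ascending order
4. Result: No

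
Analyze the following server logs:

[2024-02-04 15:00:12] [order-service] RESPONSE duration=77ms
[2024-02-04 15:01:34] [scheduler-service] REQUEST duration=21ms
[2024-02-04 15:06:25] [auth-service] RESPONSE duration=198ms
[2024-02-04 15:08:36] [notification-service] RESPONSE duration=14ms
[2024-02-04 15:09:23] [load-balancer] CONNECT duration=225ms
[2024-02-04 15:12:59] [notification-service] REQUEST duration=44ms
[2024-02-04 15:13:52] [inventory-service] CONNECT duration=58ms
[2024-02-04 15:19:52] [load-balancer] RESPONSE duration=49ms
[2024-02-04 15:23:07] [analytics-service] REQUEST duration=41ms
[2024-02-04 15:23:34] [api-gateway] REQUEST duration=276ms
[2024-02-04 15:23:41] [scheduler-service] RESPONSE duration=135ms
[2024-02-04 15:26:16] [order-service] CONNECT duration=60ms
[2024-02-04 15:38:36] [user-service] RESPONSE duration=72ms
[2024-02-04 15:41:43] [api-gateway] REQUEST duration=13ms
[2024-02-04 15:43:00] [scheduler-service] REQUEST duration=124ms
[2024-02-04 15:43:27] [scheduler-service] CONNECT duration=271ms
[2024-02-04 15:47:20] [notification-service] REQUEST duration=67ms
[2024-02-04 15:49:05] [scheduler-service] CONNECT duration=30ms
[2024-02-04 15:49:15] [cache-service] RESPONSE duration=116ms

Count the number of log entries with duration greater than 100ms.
7

To count timeouts:

1. Threshold: 100ms
2. Extract duration from each log entry
3. Count entries where duration > 100
4. Timeout count: 7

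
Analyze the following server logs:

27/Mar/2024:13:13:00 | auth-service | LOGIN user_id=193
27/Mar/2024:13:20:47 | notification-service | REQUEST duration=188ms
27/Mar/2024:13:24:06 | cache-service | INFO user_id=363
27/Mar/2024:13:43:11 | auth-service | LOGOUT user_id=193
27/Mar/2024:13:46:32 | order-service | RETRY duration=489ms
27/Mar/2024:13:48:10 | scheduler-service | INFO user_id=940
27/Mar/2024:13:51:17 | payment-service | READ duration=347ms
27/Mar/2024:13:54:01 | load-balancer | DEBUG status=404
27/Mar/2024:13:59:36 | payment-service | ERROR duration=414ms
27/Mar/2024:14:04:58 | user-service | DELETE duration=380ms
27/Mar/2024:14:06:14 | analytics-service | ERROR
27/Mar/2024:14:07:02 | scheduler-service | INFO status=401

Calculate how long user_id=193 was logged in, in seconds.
1811

To calculate session duration:

1. Find LOGIN event for user_id=193: 27/Mar/2024:13:13:00
2. Find LOGOUT event for user_id=193: 27/Mar/2024:13:43:11
3. Session duration: 27/Mar/2024:13:43:11 - 27/Mar/2024:13:13:00 = 1811 seconds (30 minutes)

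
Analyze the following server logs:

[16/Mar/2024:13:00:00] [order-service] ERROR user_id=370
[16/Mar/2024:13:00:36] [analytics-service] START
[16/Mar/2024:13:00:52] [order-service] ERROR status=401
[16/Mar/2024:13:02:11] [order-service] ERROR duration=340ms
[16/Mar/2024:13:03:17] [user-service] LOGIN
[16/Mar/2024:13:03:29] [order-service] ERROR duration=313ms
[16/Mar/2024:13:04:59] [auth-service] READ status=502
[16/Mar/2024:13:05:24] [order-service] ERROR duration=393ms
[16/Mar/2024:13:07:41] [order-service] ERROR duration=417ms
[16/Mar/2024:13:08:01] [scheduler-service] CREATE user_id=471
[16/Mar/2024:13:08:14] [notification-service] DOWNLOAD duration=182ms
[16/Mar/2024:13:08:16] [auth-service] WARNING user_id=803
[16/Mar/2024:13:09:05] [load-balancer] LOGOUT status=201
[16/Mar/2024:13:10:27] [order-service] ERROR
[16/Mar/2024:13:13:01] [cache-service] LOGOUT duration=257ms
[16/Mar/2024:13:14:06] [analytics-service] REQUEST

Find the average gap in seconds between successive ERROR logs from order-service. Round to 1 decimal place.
104.5

To calculate average interval:

1. Find all ERROR events for order-service in order
2. Calculate time gaps between consecutive events
3. Compute mean of gaps: 627 / 6 = 104.5 seconds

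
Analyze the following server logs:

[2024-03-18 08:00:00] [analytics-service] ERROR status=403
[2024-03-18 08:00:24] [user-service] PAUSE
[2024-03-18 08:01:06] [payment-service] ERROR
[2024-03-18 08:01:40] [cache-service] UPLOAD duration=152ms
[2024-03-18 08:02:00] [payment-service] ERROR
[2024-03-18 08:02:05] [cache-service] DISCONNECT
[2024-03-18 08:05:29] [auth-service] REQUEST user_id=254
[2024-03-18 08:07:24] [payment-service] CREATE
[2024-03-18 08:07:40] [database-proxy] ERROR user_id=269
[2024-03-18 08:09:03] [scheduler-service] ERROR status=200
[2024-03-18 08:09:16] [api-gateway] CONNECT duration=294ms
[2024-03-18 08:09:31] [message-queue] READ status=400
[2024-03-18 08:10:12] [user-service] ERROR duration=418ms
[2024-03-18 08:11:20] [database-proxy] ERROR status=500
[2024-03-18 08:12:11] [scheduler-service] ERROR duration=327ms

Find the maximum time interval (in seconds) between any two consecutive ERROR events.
340

To find the longest gap:

1. Extract all ERROR events in chronological order
2. Calculate time differences between consecutive events
3. Find the maximum difference
4. Longest gap: 340 seconds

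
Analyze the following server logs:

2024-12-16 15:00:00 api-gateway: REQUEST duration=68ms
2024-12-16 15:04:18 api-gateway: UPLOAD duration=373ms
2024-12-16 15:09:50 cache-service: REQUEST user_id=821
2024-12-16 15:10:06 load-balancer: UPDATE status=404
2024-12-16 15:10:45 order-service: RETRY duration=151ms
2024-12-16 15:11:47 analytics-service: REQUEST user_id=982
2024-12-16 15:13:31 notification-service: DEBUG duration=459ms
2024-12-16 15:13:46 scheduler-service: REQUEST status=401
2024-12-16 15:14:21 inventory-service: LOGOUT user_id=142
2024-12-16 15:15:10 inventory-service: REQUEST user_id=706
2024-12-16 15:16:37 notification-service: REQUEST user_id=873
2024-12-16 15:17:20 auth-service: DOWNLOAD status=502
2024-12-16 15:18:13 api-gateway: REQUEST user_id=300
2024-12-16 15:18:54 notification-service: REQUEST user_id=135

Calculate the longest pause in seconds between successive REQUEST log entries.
590

To find the longest gap:

1. Extract all REQUEST events in chronological order
2. Calculate time differences between consecutive events
3. Find the maximum difference
4. Longest gap: 590 seconds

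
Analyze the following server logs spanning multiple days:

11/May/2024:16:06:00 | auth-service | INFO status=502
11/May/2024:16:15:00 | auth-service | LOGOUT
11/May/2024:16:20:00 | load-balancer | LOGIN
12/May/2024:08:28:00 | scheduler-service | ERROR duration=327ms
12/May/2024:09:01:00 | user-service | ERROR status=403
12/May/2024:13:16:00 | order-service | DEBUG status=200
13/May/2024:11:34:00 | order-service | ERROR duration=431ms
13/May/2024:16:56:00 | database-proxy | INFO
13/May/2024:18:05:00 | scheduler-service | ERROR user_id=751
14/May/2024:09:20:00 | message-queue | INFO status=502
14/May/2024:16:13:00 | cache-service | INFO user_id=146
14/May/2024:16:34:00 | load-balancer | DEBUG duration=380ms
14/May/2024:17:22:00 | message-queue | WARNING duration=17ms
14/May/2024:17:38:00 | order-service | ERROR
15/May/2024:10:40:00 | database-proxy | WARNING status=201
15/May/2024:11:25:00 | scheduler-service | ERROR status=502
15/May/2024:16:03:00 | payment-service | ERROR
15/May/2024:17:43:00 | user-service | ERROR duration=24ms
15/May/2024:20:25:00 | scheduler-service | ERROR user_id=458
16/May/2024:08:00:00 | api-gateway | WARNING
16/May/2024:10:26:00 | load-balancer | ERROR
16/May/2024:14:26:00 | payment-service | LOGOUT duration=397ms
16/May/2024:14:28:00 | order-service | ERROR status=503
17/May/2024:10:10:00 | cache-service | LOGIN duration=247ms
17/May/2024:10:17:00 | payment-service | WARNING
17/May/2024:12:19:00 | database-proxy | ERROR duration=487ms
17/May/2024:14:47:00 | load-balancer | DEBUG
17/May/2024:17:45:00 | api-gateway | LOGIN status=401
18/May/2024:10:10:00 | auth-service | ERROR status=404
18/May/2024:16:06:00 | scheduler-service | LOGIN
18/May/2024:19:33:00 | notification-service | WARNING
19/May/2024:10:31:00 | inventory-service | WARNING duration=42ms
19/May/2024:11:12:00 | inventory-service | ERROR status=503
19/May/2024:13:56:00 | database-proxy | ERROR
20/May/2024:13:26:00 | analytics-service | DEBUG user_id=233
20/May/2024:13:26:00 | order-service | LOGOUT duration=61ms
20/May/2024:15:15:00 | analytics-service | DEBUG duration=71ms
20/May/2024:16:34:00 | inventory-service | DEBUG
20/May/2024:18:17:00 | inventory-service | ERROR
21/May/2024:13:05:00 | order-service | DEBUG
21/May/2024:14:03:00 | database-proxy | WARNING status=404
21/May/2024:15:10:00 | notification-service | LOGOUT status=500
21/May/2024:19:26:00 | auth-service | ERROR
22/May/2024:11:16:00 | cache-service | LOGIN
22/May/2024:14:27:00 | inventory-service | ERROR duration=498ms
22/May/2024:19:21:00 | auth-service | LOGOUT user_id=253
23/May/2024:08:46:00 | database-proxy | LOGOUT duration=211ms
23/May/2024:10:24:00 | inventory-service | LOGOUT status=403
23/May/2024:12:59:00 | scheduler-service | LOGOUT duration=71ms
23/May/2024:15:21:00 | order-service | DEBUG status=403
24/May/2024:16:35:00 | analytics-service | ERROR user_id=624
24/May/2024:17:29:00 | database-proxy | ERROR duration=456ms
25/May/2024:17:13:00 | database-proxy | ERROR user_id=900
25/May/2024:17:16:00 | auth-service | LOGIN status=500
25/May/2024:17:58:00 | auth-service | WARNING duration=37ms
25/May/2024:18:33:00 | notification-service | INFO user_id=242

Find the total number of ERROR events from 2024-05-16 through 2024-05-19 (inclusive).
6

To filter by date range:

1. Date range: 2024-05-16 through 2024-05-19, both dates inclusive
2. Filter for ERROR events whose date falls in this range
3. Count matching events: 6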